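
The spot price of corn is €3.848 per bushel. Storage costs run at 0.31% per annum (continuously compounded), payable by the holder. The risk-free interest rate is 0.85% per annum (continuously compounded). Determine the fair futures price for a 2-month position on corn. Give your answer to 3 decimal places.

€3.855 per bushel

Net carry = r + u − y = 0.0085 + 0.0031 − 0.0000 = 0.0116
F = S·e^((r+u−y)T) = 3.848 · e^(0.0116 × 2/12) = 3.848 · e^0.001933
= 3.848 × 1.001935 = €3.855 per bushel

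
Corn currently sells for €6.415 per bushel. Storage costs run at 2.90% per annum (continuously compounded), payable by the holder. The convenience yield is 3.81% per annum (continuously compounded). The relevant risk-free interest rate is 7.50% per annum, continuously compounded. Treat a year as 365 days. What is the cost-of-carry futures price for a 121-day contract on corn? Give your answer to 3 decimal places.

Net carry = r + u − y = 0.0750 + 0.0290 − 0.0381 = 0.0659
F = S·e^((r+u−y)T) = 6.415 · e^(0.0659 × 121/365) = 6.415 · e^0.021846
= 6.415 × 1.022086 = €6.557 per bushel

€6.557 per bushel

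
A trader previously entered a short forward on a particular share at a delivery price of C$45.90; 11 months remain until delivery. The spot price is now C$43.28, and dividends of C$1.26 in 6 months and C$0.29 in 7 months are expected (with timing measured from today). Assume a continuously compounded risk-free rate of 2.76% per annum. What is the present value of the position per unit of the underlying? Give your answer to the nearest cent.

C$3.00

PV(remaining dividends) I = 1.26·e^(−0.0276·6/12) + 0.29·e^(−0.0276·7/12) = 1.5281
Current forward F = (S − I)·e^(rT) = (43.28 − 1.5281)·e^(0.0276·11/12) = 41.7519 × 1.025623 = 42.8217
Value (long) = (F − K)·e^(−rT) = (42.8217 − 45.90) × 0.975017 = -3.0014
Short position value = −(long value) = C$3.00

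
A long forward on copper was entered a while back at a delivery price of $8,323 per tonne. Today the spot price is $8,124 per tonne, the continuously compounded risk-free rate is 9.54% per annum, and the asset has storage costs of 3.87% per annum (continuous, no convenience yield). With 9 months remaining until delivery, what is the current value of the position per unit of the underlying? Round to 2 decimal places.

$614.96 per tonne

Current fair forward for the remaining 9 months: F = S·e^((r + u)·T), (r + u) = 0.0954 + 0.0387 = 0.1341
F = 8124 · e^(0.1341 × 9/12) = 8124 × 1.10580657 = 8983.5726
Value of long forward = (F − K)·e^(−rT) = (8983.5726 − 8323) · e^(−0.0954·9/12)
= 660.5726 × 0.93094973 = 614.96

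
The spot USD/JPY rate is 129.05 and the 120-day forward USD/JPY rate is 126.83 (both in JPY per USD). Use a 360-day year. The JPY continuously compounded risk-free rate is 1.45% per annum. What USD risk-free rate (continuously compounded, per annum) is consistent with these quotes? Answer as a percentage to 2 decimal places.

6.66%

F = S·e^((r_JPY − r_USD)T) ⇒ r_USD = r_JPY − ln(F/S)/T
ln(126.83/129.05) = -0.017352; /(120/360) = -0.052056
r_USD = 0.0145 + 0.052056 = 0.066556
r_USD = 6.66%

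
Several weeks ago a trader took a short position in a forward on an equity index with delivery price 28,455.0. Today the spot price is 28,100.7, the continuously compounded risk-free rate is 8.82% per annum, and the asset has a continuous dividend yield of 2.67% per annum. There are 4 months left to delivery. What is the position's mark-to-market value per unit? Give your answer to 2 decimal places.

Current fair forward for the remaining 4 months: F = S·e^((r − q)·T), (r − q) = 0.0882 − 0.0267 = 0.0615
F = 28100.7 · e^(0.0615 × 4/12) = 28100.7 × 1.02071157 = 28682.7096
Value of long forward = (F − K)·e^(−rT) = (28682.7096 − 28455.0) · e^(−0.0882·4/12)
= 227.7096 × 0.97102798 = 221.11
Short position value = −(long value) = -221.11

-221.11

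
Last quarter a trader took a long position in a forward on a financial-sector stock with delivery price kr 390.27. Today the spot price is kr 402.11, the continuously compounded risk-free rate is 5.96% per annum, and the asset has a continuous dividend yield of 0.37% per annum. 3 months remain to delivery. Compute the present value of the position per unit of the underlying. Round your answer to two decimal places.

kr 17.24

Current fair forward for the remaining 3 months: F = S·e^((r − q)·T), (r − q) = 0.0596 − 0.0037 = 0.0559
F = 402.11 · e^(0.0559 × 3/12) = 402.11 × 1.014073 = 407.7689
Value of long forward = (F − K)·e^(−rT) = (407.7689 − 390.27) · e^(−0.0596·3/12)
= 17.4989 × 0.985210 = 17.24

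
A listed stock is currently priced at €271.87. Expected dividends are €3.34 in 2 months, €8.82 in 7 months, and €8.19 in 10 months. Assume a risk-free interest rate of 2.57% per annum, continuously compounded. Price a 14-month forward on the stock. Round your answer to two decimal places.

PV(dividends) I = 3.34·e^(−0.0257·2/12) + 8.82·e^(−0.0257·7/12) + 8.19·e^(−0.0257·10/12)
I = 3.3257 + 8.6888 + 8.0165 = 20.0310
F = (S − I)·e^(rT) = (271.87 − 20.0310) · e^(0.0257·14/12)
= 251.8390 · e^0.029983 = 251.8390 × 1.030437 = €259.50

€259.50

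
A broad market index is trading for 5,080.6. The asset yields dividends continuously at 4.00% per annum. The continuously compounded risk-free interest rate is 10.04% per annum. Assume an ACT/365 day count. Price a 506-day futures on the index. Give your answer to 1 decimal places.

F = S·e^((r − q)T) = 5080.6 · e^((0.1004 − 0.0400) × 506/365)
= 5080.6 · e^0.083733 = 5080.6 × 1.087339
F = 5,524.3

5,524.3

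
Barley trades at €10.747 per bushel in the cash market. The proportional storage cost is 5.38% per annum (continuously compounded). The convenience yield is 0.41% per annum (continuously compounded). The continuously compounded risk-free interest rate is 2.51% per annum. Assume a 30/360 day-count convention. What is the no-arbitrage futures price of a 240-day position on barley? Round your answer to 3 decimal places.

Net carry = r + u − y = 0.0251 + 0.0538 − 0.0041 = 0.0748
F = S·e^((r+u−y)T) = 10.747 · e^(0.0748 × 240/360) = 10.747 · e^0.049867
= 10.747 × 1.051131 = €11.297 per bushel

€11.297 per bushel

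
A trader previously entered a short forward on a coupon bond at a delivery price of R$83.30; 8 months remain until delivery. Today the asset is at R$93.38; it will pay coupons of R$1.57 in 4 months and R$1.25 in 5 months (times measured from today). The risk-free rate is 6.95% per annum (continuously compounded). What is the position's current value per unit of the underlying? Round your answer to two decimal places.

PV(remaining coupons) I = 1.57·e^(−0.0695·4/12) + 1.25·e^(−0.0695·5/12) = 2.7484
Current forward F = (S − I)·e^(rT) = (93.38 − 2.7484)·e^(0.0695·8/12) = 90.6316 × 1.047423 = 94.9296
Value (long) = (F − K)·e^(−rT) = (94.9296 − 83.30) × 0.954724 = 11.1031
Short position value = −(long value) = -R$11.10

-R$11.10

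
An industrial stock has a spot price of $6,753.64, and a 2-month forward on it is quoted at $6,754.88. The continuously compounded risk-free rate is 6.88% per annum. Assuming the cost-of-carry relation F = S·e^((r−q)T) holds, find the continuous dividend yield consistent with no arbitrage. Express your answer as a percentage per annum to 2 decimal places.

From F = S·e^((r−q)T): (r − q) = ln(F/S)/T
ln(6754.88/6753.64) = ln(1.000184) = 0.000184
(r − q) = 0.000184 / (2/12) = 0.001104
q = r − ln(F/S)/T = 0.0688 − 0.001104 = 0.067696
q = 6.77%

6.77%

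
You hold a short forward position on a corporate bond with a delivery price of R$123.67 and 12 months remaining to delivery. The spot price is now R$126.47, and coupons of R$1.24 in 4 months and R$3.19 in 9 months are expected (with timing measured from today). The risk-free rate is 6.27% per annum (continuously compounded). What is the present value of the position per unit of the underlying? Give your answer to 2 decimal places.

PV(remaining coupons) I = 1.24·e^(−0.0627·4/12) + 3.19·e^(−0.0627·9/12) = 4.2578
Current forward F = (S − I)·e^(rT) = (126.47 − 4.2578)·e^(0.0627·12/12) = 122.2122 × 1.064707 = 130.1202
Value (long) = (F − K)·e^(−rT) = (130.1202 − 123.67) × 0.939225 = 6.0582
Short position value = −(long value) = -R$6.06

-R$6.06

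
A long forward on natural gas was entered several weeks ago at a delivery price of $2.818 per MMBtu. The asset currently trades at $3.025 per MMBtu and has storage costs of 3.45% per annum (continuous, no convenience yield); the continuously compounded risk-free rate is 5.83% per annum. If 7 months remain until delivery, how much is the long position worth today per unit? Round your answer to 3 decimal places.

Current fair forward for the remaining 7 months: F = S·e^((r + u)·T), (r + u) = 0.0583 + 0.0345 = 0.0928
F = 3.025 · e^(0.0928 × 7/12) = 3.025 × 1.055625 = 3.1933
Value of long forward = (F − K)·e^(−rT) = (3.1933 − 2.818) · e^(−0.0583·7/12)
= 0.3753 × 0.966563 = 0.363

$0.363 per MMBtu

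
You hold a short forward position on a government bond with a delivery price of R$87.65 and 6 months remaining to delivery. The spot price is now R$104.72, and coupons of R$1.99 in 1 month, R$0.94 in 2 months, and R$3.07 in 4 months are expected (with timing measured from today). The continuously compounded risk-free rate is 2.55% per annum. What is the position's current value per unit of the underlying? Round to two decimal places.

-R$12.21

PV(remaining coupons) I = 1.99·e^(−0.0255·1/12) + 0.94·e^(−0.0255·2/12) + 3.07·e^(−0.0255·4/12) = 5.9658
Current forward F = (S − I)·e^(rT) = (104.72 − 5.9658)·e^(0.0255·6/12) = 98.7542 × 1.012832 = 100.0214
Value (long) = (F − K)·e^(−rT) = (100.0214 − 87.65) × 0.987331 = 12.2147
Short position value = −(long value) = -R$12.21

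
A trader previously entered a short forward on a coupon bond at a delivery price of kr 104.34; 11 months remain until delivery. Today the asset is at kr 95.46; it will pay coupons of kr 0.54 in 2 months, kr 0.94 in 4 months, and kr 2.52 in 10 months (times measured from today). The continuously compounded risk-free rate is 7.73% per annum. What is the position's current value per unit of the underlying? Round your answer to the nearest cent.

kr 5.55

PV(remaining coupons) I = 0.54·e^(−0.0773·2/12) + 0.94·e^(−0.0773·4/12) + 2.52·e^(−0.0773·10/12) = 3.8120
Current forward F = (S − I)·e^(rT) = (95.46 − 3.8120)·e^(0.0773·11/12) = 91.6480 × 1.073429 = 98.3776
Value (long) = (F − K)·e^(−rT) = (98.3776 − 104.34) × 0.931594 = -5.5545
Short position value = −(long value) = kr 5.55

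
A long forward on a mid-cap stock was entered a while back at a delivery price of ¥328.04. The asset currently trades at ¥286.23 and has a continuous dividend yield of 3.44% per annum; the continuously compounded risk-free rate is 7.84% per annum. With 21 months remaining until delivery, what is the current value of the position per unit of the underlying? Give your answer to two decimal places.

-¥16.48

Current fair forward for the remaining 21 months: F = S·e^((r − q)·T), (r − q) = 0.0784 − 0.0344 = 0.0440
F = 286.23 · e^(0.0440 × 21/12) = 286.23 × 1.080042 = 309.1404
Value of long forward = (F − K)·e^(−rT) = (309.1404 − 328.04) · e^(−0.0784·21/12)
= -18.8996 × 0.871796 = -16.48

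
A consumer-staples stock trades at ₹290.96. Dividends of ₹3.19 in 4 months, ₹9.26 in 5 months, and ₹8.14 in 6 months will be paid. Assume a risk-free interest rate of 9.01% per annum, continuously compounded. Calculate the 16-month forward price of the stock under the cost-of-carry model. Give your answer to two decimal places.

PV(dividends) I = 3.19·e^(−0.0901·4/12) + 9.26·e^(−0.0901·5/12) + 8.14·e^(−0.0901·6/12)
I = 3.0956 + 8.9188 + 7.7814 = 19.7958
F = (S − I)·e^(rT) = (290.96 − 19.7958) · e^(0.0901·16/12)
= 271.1642 · e^0.120133 = 271.1642 × 1.127647 = ₹305.78

₹305.78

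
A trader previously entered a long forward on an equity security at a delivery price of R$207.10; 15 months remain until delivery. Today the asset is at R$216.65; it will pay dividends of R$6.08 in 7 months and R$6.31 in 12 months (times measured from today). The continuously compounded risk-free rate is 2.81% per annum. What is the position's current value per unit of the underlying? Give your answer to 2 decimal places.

PV(remaining dividends) I = 6.08·e^(−0.0281·7/12) + 6.31·e^(−0.0281·12/12) = 12.1163
Current forward F = (S − I)·e^(rT) = (216.65 − 12.1163)·e^(0.0281·15/12) = 204.5337 × 1.035749 = 211.8456
Value (long) = (F − K)·e^(−rT) = (211.8456 − 207.10) × 0.965485 = 4.5818
Value = R$4.58

R$4.58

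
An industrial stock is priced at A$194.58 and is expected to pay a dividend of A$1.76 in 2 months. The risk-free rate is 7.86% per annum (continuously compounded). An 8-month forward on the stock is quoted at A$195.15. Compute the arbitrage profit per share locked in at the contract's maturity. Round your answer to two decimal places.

A$8.07 per share

PV(dividends) I = 1.76·e^(−0.0786·2/12) = 1.7371
Fair forward F* = (S − I)·e^(rT) = (194.58 − 1.7371)·e^0.052400 = 192.8429 × 1.053797 = 203.2173
Market A$195.15 < fair 203.2173: forward underpriced → reverse cash-and-carry (short the stock, invest proceeds at r, pay the dividends, go long the forward).
Profit at T = |F_mkt − F*| = |195.15 − 203.2173| = A$8.07 per share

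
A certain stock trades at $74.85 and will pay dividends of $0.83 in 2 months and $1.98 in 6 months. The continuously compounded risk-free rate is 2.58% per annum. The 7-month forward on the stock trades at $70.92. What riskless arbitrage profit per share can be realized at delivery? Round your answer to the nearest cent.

PV(dividends) I = 0.83·e^(−0.0258·2/12) + 1.98·e^(−0.0258·6/12) = 2.7811
Fair forward F* = (S − I)·e^(rT) = (74.85 − 2.7811)·e^0.015050 = 72.0689 × 1.015164 = 73.1618
Market $70.92 < fair 73.1618: forward underpriced → reverse cash-and-carry (short the stock, invest proceeds at r, pay the dividends, go long the forward).
Profit at T = |F_mkt − F*| = |70.92 − 73.1618| = $2.24 per share

$2.24 per share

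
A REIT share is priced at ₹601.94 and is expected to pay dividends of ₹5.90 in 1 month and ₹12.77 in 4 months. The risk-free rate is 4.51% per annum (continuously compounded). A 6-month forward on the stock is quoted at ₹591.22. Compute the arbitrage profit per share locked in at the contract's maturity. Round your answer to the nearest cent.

₹5.57 per share

PV(dividends) I = 5.90·e^(−0.0451·1/12) + 12.77·e^(−0.0451·4/12) = 18.4573
Fair forward F* = (S − I)·e^(rT) = (601.94 − 18.4573)·e^0.022550 = 583.4827 × 1.022806 = 596.7896
Market ₹591.22 < fair 596.7896: forward underpriced → reverse cash-and-carry (short the stock, invest proceeds at r, pay the dividends, go long the forward).
Profit at T = |F_mkt − F*| = |591.22 − 596.7896| = ₹5.57 per share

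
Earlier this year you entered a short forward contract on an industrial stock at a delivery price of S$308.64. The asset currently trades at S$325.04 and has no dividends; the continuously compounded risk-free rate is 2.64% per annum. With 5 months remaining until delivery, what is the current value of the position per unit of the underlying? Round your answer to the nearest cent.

-S$19.78

Current fair forward for the remaining 5 months: F = S·e^(r·T), r = 0.0264
F = 325.04 · e^(0.0264 × 5/12) = 325.04 × 1.011061 = 328.6353
Value of long forward = (F − K)·e^(−rT) = (328.6353 − 308.64) · e^(−0.0264·5/12)
= 19.9953 × 0.989060 = 19.78
Short position value = −(long value) = -S$19.78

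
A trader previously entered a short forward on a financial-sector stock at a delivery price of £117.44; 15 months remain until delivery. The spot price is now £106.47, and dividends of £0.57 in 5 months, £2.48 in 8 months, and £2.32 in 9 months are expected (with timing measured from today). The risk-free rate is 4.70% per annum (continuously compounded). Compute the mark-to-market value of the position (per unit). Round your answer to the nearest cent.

PV(remaining dividends) I = 0.57·e^(−0.0470·5/12) + 2.48·e^(−0.0470·8/12) + 2.32·e^(−0.0470·9/12) = 5.2021
Current forward F = (S − I)·e^(rT) = (106.47 − 5.2021)·e^(0.0470·15/12) = 101.2679 × 1.060510 = 107.3956
Value (long) = (F − K)·e^(−rT) = (107.3956 − 117.44) × 0.942942 = -9.4713
Short position value = −(long value) = £9.47

£9.47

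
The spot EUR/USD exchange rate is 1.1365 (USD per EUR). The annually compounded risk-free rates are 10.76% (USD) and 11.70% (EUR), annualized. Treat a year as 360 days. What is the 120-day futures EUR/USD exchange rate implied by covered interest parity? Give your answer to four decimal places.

1.1333

By covered interest parity, F = S · (1+r_USD)^T / (1+r_EUR)^T
= 1.1365 × 1.034652 / 1.037571 = 1.1365 × 0.997187
F = 1.1333 USD per EUR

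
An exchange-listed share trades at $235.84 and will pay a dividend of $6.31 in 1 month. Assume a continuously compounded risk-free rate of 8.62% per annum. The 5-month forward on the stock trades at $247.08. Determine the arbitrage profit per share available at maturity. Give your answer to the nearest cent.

$9.11 per share

PV(dividends) I = 6.31·e^(−0.0862·1/12) = 6.2648
Fair forward F* = (S − I)·e^(rT) = (235.84 − 6.2648)·e^0.035917 = 229.5752 × 1.036570 = 237.9708
Market $247.08 > fair 237.9708: forward overpriced → cash-and-carry (borrow at r, buy the stock and collect the dividends, short the forward).
Profit at T = |F_mkt − F*| = |247.08 − 237.9708| = $9.11 per share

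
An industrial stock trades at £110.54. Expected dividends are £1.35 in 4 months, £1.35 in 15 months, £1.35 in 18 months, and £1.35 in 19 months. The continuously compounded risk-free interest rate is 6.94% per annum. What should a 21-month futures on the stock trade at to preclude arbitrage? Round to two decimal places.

£119.19

PV(dividends) I = 1.35·e^(−0.0694·4/12) + 1.35·e^(−0.0694·15/12) + 1.35·e^(−0.0694·18/12) + 1.35·e^(−0.0694·19/12)
I = 1.3191 + 1.2378 + 1.2165 + 1.2095 = 4.9829
F = (S − I)·e^(rT) = (110.54 − 4.9829) · e^(0.0694·21/12)
= 105.5571 · e^0.121450 = 105.5571 × 1.129133 = £119.19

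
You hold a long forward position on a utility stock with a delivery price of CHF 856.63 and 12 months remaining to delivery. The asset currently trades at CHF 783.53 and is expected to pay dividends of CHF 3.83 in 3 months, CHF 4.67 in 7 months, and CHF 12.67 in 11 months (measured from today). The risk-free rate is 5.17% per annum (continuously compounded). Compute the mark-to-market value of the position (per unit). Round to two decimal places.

-CHF 50.33

PV(remaining dividends) I = 3.83·e^(−0.0517·3/12) + 4.67·e^(−0.0517·7/12) + 12.67·e^(−0.0517·11/12) = 20.3956
Current forward F = (S − I)·e^(rT) = (783.53 − 20.3956)·e^(0.0517·12/12) = 763.1344 × 1.053060 = 803.6263
Value (long) = (F − K)·e^(−rT) = (803.6263 − 856.63) × 0.949614 = -50.3331
Value = -CHF 50.33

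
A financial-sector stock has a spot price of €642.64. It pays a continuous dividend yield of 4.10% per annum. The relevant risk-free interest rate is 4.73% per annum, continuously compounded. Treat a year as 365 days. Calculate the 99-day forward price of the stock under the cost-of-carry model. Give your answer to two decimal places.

€643.74

F = S·e^((r − q)T) = 642.64 · e^((0.0473 − 0.0410) × 99/365)
= 642.64 · e^0.001709 = 642.64 × 1.001710
F = €643.74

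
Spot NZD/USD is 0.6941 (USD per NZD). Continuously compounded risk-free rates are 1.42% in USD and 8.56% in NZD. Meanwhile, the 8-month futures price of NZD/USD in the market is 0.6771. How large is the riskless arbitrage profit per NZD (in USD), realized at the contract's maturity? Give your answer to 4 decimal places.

0.0153 per NZD (in USD)

Fair futures: F* = S·e^(carry·T), with carry = (r_USD − r_NZD) = 0.0142 − 0.0856 = -0.0714
F* = 0.6941 · e^(-0.0714 × 8/12) = 0.6941 · e^-0.047600 = 0.6941 × 0.953515 = 0.6618
Market 0.6771 > fair 0.6618: forward overpriced → cash-and-carry (buy spot, short the forward).
At maturity, profit = |F_mkt − F*| = |0.6771 − 0.6618| = 0.0153 per NZD (in USD)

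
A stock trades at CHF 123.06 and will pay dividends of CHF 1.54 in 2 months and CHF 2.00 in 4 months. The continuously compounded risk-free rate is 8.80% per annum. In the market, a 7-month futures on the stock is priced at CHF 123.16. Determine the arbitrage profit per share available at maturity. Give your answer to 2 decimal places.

PV(dividends) I = 1.54·e^(−0.0880·2/12) + 2.00·e^(−0.0880·4/12) = 3.4598
Fair futures F* = (S − I)·e^(rT) = (123.06 − 3.4598)·e^0.051333 = 119.6002 × 1.052673 = 125.8999
Market CHF 123.16 < fair 125.8999: forward underpriced → reverse cash-and-carry (short the stock, invest proceeds at r, pay the dividends, go long the forward).
Profit at T = |F_mkt − F*| = |123.16 − 125.8999| = CHF 2.74 per share

CHF 2.74 per share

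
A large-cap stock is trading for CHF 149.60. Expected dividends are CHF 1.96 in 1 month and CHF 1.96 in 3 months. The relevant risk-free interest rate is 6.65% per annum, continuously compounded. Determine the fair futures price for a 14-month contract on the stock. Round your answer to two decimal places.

CHF 157.48

PV(dividends) I = 1.96·e^(−0.0665·1/12) + 1.96·e^(−0.0665·3/12)
I = 1.9492 + 1.9277 = 3.8769
F = (S − I)·e^(rT) = (149.60 − 3.8769) · e^(0.0665·14/12)
= 145.7231 · e^0.077583 = 145.7231 × 1.080672 = CHF 157.48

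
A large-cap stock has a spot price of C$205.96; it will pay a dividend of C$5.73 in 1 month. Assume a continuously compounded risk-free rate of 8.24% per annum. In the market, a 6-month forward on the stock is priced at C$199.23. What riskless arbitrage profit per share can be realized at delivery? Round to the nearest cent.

C$9.46 per share

PV(dividends) I = 5.73·e^(−0.0824·1/12) = 5.6908
Fair forward F* = (S − I)·e^(rT) = (205.96 − 5.6908)·e^0.041200 = 200.2692 × 1.042060 = 208.6925
Market C$199.23 < fair 208.6925: forward underpriced → reverse cash-and-carry (short the stock, invest proceeds at r, pay the dividends, go long the forward).
Profit at T = |F_mkt − F*| = |199.23 − 208.6925| = C$9.46 per share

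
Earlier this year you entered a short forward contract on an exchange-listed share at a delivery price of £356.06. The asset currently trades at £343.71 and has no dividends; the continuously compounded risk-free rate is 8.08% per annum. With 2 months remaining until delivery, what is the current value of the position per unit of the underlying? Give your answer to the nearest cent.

£7.59

Current fair forward for the remaining 2 months: F = S·e^(r·T), r = 0.0808
F = 343.71 · e^(0.0808 × 2/12) = 343.71 × 1.013558 = 348.3700
Value of long forward = (F − K)·e^(−rT) = (348.3700 − 356.06) · e^(−0.0808·2/12)
= -7.6900 × 0.986624 = -7.59
Short position value = −(long value) = £7.59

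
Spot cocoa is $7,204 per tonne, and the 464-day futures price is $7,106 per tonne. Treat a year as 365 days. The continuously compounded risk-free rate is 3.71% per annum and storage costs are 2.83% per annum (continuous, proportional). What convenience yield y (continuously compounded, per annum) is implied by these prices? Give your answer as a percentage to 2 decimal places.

F = S·e^((r+u−y)T) ⇒ (r+u−y) = ln(F/S)/T
ln(7106/7204) = -0.013697; /T ⇒ -0.010775
y = r + u − ln(F/S)/T = 0.0371 + 0.0283 + 0.010775 = 0.076175
y = 7.62%

7.62%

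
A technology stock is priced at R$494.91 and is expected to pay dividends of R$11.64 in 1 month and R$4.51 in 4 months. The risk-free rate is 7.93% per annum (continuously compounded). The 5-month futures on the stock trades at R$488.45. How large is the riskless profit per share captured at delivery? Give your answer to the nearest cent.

R$6.59 per share

PV(dividends) I = 11.64·e^(−0.0793·1/12) + 4.51·e^(−0.0793·4/12) = 15.9557
Fair futures F* = (S − I)·e^(rT) = (494.91 − 15.9557)·e^0.033042 = 478.9543 × 1.033594 = 495.0443
Market R$488.45 < fair 495.0443: forward underpriced → reverse cash-and-carry (short the stock, invest proceeds at r, pay the dividends, go long the forward).
Profit at T = |F_mkt − F*| = |488.45 − 495.0443| = R$6.59 per share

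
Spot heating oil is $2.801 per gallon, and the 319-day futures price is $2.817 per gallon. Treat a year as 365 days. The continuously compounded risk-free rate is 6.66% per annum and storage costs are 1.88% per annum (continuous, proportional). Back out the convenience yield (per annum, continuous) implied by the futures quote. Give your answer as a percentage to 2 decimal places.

7.89%

F = S·e^((r+u−y)T) ⇒ (r+u−y) = ln(F/S)/T
ln(2.817/2.801) = 0.005696; /T ⇒ 0.006517
y = r + u − ln(F/S)/T = 0.0666 + 0.0188 − 0.006517 = 0.078883
y = 7.89%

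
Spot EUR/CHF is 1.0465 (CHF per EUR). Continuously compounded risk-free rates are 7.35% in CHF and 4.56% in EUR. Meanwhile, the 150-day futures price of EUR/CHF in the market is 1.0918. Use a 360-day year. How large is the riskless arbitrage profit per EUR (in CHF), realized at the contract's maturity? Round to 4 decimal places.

0.0331 per EUR (in CHF)

Fair futures: F* = S·e^(carry·T), with carry = (r_CHF − r_EUR) = 0.0735 − 0.0456 = 0.0279
F* = 1.0465 · e^(0.0279 × 150/360) = 1.0465 · e^0.011625 = 1.0465 × 1.011693 = 1.0587
Market 1.0918 > fair 1.0587: forward overpriced → cash-and-carry (buy spot, short the forward).
At maturity, profit = |F_mkt − F*| = |1.0918 − 1.0587| = 0.0331 per EUR (in CHF)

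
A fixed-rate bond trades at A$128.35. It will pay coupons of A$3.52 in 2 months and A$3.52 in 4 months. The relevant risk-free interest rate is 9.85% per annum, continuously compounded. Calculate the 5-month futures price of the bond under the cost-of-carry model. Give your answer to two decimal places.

PV(coupons) I = 3.52·e^(−0.0985·2/12) + 3.52·e^(−0.0985·4/12)
I = 3.4627 + 3.4063 = 6.8690
F = (S − I)·e^(rT) = (128.35 − 6.8690) · e^(0.0985·5/12)
= 121.4810 · e^0.041042 = 121.4810 × 1.041896 = A$126.57

A$126.57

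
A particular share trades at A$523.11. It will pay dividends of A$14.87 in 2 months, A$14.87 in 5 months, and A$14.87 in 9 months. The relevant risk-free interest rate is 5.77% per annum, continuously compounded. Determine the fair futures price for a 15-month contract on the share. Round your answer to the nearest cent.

A$515.50

PV(dividends) I = 14.87·e^(−0.0577·2/12) + 14.87·e^(−0.0577·5/12) + 14.87·e^(−0.0577·9/12)
I = 14.7277 + 14.5168 + 14.2402 = 43.4847
F = (S − I)·e^(rT) = (523.11 − 43.4847) · e^(0.0577·15/12)
= 479.6253 · e^0.072125 = 479.6253 × 1.074790 = A$515.50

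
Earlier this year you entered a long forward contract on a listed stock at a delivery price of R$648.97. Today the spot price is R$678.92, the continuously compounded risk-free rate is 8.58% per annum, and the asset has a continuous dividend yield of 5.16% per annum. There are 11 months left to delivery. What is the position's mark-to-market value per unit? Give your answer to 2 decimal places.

R$47.67

Current fair forward for the remaining 11 months: F = S·e^((r − q)·T), (r − q) = 0.0858 − 0.0516 = 0.0342
F = 678.92 · e^(0.0342 × 11/12) = 678.92 × 1.031847 = 700.5416
Value of long forward = (F − K)·e^(−rT) = (700.5416 − 648.97) · e^(−0.0858·11/12)
= 51.5716 × 0.924363 = 47.67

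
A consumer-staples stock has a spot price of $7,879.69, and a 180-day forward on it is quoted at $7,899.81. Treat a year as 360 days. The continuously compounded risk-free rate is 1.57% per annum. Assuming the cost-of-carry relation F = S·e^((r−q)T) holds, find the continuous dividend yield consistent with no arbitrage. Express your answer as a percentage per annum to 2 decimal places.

1.06%

From F = S·e^((r−q)T): (r − q) = ln(F/S)/T
ln(7899.81/7879.69) = ln(1.002553) = 0.002550
(r − q) = 0.002550 / (180/360) = 0.005100
q = r − ln(F/S)/T = 0.0157 − 0.005100 = 0.010600
q = 1.06%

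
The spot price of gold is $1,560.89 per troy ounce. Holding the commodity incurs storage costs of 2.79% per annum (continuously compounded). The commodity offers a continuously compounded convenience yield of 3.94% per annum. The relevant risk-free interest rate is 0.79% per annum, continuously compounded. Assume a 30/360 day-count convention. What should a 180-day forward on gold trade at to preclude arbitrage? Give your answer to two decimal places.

$1,558.08 per troy ounce

Net carry = r + u − y = 0.0079 + 0.0279 − 0.0394 = -0.0036
F = S·e^((r+u−y)T) = 1560.89 · e^(-0.0036 × 180/360) = 1560.89 · e^-0.00180000
= 1560.89 × 0.99820162 = $1,558.08 per troy ounce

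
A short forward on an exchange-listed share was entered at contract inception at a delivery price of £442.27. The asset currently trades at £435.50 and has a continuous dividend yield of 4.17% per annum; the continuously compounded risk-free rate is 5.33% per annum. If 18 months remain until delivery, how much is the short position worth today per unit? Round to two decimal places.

-£0.81

Current fair forward for the remaining 18 months: F = S·e^((r − q)·T), (r − q) = 0.0533 − 0.0417 = 0.0116
F = 435.50 · e^(0.0116 × 18/12) = 435.50 × 1.017552 = 443.1439
Value of long forward = (F − K)·e^(−rT) = (443.1439 − 442.27) · e^(−0.0533·18/12)
= 0.8739 × 0.923163 = 0.81
Short position value = −(long value) = -£0.81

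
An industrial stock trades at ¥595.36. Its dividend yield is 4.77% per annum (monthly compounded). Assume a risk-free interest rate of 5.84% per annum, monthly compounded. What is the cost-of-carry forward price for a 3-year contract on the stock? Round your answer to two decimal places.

¥614.69

F = S · (1+r/12)^(12T) / (1+q/12)^(12T)
= 595.36 × 1.190978 / 1.153518 = 595.36 × 1.032475
F = ¥614.69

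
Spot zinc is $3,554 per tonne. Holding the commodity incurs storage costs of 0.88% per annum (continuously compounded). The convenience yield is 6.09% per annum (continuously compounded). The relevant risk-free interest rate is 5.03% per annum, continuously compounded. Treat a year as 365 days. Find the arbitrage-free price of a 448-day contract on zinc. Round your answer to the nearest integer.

$3,546 per tonne

Net carry = r + u − y = 0.0503 + 0.0088 − 0.0609 = -0.0018
F = S·e^((r+u−y)T) = 3554 · e^(-0.0018 × 448/365) = 3554 · e^-0.002209
= 3554 × 0.997793 = $3,546 per tonne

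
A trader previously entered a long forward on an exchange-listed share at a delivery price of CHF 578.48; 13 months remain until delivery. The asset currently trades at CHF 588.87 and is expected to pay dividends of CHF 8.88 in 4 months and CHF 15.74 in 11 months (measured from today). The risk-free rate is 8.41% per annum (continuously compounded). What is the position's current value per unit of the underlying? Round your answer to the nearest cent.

CHF 37.56

PV(remaining dividends) I = 8.88·e^(−0.0841·4/12) + 15.74·e^(−0.0841·11/12) = 23.2067
Current forward F = (S − I)·e^(rT) = (588.87 − 23.2067)·e^(0.0841·13/12) = 565.6633 × 1.095388 = 619.6208
Value (long) = (F − K)·e^(−rT) = (619.6208 − 578.48) × 0.912919 = 37.5582
Value = CHF 37.56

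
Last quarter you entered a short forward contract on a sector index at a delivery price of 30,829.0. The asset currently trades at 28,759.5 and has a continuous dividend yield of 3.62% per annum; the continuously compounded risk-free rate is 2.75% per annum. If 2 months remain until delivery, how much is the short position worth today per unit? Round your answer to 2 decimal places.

2101.52

Current fair forward for the remaining 2 months: F = S·e^((r − q)·T), (r − q) = 0.0275 − 0.0362 = -0.0087
F = 28759.5 · e^(-0.0087 × 2/12) = 28759.5 × 0.99855105 = 28717.8289
Value of long forward = (F − K)·e^(−rT) = (28717.8289 − 30829.0) · e^(−0.0275·2/12)
= -2111.1711 × 0.99542715 = -2101.52
Short position value = −(long value) = 2101.52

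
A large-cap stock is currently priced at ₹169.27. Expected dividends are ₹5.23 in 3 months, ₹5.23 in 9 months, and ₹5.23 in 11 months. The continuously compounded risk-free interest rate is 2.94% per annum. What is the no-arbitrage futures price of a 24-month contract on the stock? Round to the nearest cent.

PV(dividends) I = 5.23·e^(−0.0294·3/12) + 5.23·e^(−0.0294·9/12) + 5.23·e^(−0.0294·11/12)
I = 5.1917 + 5.1159 + 5.0909 = 15.3985
F = (S − I)·e^(rT) = (169.27 − 15.3985) · e^(0.0294·24/12)
= 153.8715 · e^0.058800 = 153.8715 × 1.060563 = ₹163.19

₹163.19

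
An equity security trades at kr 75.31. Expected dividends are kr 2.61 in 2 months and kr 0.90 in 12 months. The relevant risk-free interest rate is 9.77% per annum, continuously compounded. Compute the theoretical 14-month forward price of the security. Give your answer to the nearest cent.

PV(dividends) I = 2.61·e^(−0.0977·2/12) + 0.90·e^(−0.0977·12/12)
I = 2.5678 + 0.8162 = 3.3840
F = (S − I)·e^(rT) = (75.31 − 3.3840) · e^(0.0977·14/12)
= 71.9260 · e^0.113983 = 71.9260 × 1.120733 = kr 80.61

kr 80.61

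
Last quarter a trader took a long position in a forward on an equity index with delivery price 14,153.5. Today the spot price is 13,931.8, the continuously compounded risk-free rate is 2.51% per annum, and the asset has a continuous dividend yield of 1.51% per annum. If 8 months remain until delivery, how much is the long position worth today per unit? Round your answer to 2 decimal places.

-126.38

Current fair forward for the remaining 8 months: F = S·e^((r − q)·T), (r − q) = 0.0251 − 0.0151 = 0.0100
F = 13931.8 · e^(0.0100 × 8/12) = 13931.8 × 1.00668894 = 14024.9890
Value of long forward = (F − K)·e^(−rT) = (14024.9890 − 14153.5) · e^(−0.0251·8/12)
= -128.5110 × 0.98340589 = -126.38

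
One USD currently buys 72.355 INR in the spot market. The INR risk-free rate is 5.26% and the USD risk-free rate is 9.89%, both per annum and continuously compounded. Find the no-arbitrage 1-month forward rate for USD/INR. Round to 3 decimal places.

F = S·e^((r_INR − r_USD)T) = 72.355 · e^((0.0526 − 0.0989) × 1/12)
= 72.355 · e^-0.003858 = 72.355 × 0.996149
F = 72.076 INR per USD

72.076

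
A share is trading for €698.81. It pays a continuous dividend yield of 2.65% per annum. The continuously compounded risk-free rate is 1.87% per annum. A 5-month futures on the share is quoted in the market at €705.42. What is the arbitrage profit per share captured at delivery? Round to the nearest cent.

€8.88 per share

Fair futures: F* = S·e^(carry·T), with carry = (r − q) = 0.0187 − 0.0265 = -0.0078
F* = 698.81 · e^(-0.0078 × 5/12) = 698.81 · e^-0.003250 = 698.81 × 0.996755 = €696.5424
Market €705.42 > fair €696.5424: forward overpriced → cash-and-carry (buy spot, short the forward).
At maturity, profit = |F_mkt − F*| = |705.42 − 696.5424| = €8.88 per share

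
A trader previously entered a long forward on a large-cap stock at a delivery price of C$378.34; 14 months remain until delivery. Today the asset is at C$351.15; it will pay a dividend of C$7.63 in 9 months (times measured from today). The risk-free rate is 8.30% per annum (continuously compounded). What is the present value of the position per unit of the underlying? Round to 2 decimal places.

C$0.56

PV(remaining dividends) I = 7.63·e^(−0.0830·9/12) = 7.1695
Current forward F = (S − I)·e^(rT) = (351.15 − 7.1695)·e^(0.0830·14/12) = 343.9805 × 1.101677 = 378.9554
Value (long) = (F − K)·e^(−rT) = (378.9554 − 378.34) × 0.907707 = 0.5586
Value = C$0.56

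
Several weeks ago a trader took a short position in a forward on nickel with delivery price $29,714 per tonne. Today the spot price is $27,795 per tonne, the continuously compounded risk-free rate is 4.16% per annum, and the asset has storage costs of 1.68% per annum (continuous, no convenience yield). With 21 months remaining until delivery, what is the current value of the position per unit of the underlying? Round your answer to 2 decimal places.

-$996.62 per tonne

Current fair forward for the remaining 21 months: F = S·e^((r + u)·T), (r + u) = 0.0416 + 0.0168 = 0.0584
F = 27795 · e^(0.0584 × 21/12) = 27795 × 1.10760497 = 30785.8801
Value of long forward = (F − K)·e^(−rT) = (30785.8801 − 29714) · e^(−0.0416·21/12)
= 1071.8801 × 0.92978677 = 996.62
Short position value = −(long value) = -$996.62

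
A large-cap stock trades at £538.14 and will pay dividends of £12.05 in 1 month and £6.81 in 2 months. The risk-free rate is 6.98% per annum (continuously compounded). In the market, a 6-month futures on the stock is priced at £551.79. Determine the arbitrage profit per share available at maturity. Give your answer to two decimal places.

£13.91 per share

PV(dividends) I = 12.05·e^(−0.0698·1/12) + 6.81·e^(−0.0698·2/12) = 18.7113
Fair futures F* = (S − I)·e^(rT) = (538.14 − 18.7113)·e^0.034900 = 519.4287 × 1.035516 = 537.8767
Market £551.79 > fair 537.8767: forward overpriced → cash-and-carry (borrow at r, buy the stock and collect the dividends, short the forward).
Profit at T = |F_mkt − F*| = |551.79 − 537.8767| = £13.91 per share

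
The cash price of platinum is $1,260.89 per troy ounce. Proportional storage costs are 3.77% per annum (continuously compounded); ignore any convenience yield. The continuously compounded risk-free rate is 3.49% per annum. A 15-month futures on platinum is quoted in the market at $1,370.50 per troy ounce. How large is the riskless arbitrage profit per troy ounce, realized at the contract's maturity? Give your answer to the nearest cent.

Fair futures: F* = S·e^(carry·T), with carry = (r + u) = 0.0349 + 0.0377 = 0.0726
F* = 1260.89 · e^(0.0726 × 15/12) = 1260.89 · e^0.09075000 = 1260.89 × 1.09499522 = $1380.6685
Market $1370.50 < fair $1380.6685: forward underpriced → reverse cash-and-carry (short spot, go long the forward).
At maturity, profit = |F_mkt − F*| = |1370.50 − 1380.6685| = $10.17 per troy ounce

$10.17 per troy ounce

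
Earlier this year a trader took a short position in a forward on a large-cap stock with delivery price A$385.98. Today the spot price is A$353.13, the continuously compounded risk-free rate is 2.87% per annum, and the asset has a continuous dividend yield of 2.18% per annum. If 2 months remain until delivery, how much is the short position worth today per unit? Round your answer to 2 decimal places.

A$32.29

Current fair forward for the remaining 2 months: F = S·e^((r − q)·T), (r − q) = 0.0287 − 0.0218 = 0.0069
F = 353.13 · e^(0.0069 × 2/12) = 353.13 × 1.001151 = 353.5365
Value of long forward = (F − K)·e^(−rT) = (353.5365 − 385.98) · e^(−0.0287·2/12)
= -32.4435 × 0.995228 = -32.29
Short position value = −(long value) = A$32.29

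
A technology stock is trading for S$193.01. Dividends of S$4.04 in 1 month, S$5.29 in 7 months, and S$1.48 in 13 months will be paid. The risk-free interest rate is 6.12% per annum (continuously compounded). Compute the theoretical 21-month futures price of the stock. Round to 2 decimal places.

PV(dividends) I = 4.04·e^(−0.0612·1/12) + 5.29·e^(−0.0612·7/12) + 1.48·e^(−0.0612·13/12)
I = 4.0194 + 5.1045 + 1.3851 = 10.5090
F = (S − I)·e^(rT) = (193.01 − 10.5090) · e^(0.0612·21/12)
= 182.5010 · e^0.107100 = 182.5010 × 1.113046 = S$203.13

S$203.13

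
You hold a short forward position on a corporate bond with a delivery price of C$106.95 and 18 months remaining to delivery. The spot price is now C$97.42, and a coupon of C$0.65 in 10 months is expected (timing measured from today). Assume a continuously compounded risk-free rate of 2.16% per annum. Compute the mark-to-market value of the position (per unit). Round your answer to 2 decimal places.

PV(remaining coupons) I = 0.65·e^(−0.0216·10/12) = 0.6384
Current forward F = (S − I)·e^(rT) = (97.42 − 0.6384)·e^(0.0216·18/12) = 96.7816 × 1.032931 = 99.9687
Value (long) = (F − K)·e^(−rT) = (99.9687 − 106.95) × 0.968119 = -6.7587
Short position value = −(long value) = C$6.76

C$6.76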